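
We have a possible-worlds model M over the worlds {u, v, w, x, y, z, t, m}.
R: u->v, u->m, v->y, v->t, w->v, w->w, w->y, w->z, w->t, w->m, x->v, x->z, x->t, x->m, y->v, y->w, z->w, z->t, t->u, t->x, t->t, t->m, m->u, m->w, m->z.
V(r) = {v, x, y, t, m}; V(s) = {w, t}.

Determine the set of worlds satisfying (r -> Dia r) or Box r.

u, v, w, x, y, z, t

Let φ = (r -> Dia r) or Box r. Evaluate φ at each world:
  u (successors {v, m}): φ is true.
  v (successors {y, t}): φ is true.
  w (successors {v, w, y, z, t, m}): φ is true.
  x (successors {v, z, t, m}): φ is true.
  y (successors {v, w}): φ is true.
  z (successors {w, t}): φ is true.
  t (successors {u, x, t, m}): φ is true.
  m (successors {u, w, z}): φ is false.
For instance, at m:
  At m: r -> Dia r is false, Box r is false, so (r -> Dia r) or Box r is false.
    At m: r is true, Dia r is false, so r -> Dia r is false.
      At m: Dia r requires r at some successor in {u, w, z}.
        At u: r is false.
        At w: r is false.
        At z: r is false.
      So Dia r is false at m.
    At m: Box r requires r at every successor {u, w, z}.
      r fails at u, so Box r is false at m.
Satisfying worlds: {u, v, w, x, y, z, t}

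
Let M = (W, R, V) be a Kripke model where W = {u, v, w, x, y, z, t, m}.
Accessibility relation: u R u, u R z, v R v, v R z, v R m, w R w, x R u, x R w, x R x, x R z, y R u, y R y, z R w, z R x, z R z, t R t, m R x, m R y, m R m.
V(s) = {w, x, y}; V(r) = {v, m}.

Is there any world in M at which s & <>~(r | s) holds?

Recall that <>ψ holds at a world iff ψ holds at some accessible world.
Let φ = s & <>~(r | s). Evaluate φ at each world:
  u (successors {u, z}): φ is false.
  v (successors {v, z, m}): φ is false.
  w (successors {w}): φ is false.
  x (successors {u, w, x, z}): φ is true.
  y (successors {u, y}): φ is true.
  z (successors {w, x, z}): φ is false.
  t (successors {t}): φ is false.
  m (successors {x, y, m}): φ is false.
Detail at x (witness):
  At x: s is true, <>~(r | s) is true, so s & <>~(r | s) is true.
    At x: <>~(r | s) requires ~(r | s) at some successor in {u, w, x, z}.
      ~(r | s) holds at u, so <>~(r | s) is true at x.

Yes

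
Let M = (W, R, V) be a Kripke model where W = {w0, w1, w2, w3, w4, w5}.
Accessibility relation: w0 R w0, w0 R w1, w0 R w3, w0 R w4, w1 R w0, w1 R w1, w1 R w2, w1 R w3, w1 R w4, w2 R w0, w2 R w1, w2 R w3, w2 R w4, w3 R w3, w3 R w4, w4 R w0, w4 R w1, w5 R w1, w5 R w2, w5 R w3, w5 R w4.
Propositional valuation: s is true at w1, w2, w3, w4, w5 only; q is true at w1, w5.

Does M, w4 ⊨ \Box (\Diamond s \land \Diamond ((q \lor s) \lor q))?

Yes

At w4: \Box (\Diamond s \land \Diamond ((q \lor s) \lor q)) requires \Diamond s \land \Diamond ((q \lor s) \lor q) at every successor {w0, w1}.
    At w0: \Diamond s is true, \Diamond ((q \lor s) \lor q) is true, so \Diamond s \land \Diamond ((q \lor s) \lor q) is true.
      At w0: \Diamond s requires s at some successor in {w0, w1, w3, w4}.
        s holds at w1, so \Diamond s is true at w0.
      At w0: \Diamond ((q \lor s) \lor q) requires (q \lor s) \lor q at some successor in {w0, w1, w3, w4}.
        (q \lor s) \lor q holds at w1, so \Diamond ((q \lor s) \lor q) is true at w0.
    At w1: \Diamond s is true, \Diamond ((q \lor s) \lor q) is true, so \Diamond s \land \Diamond ((q \lor s) \lor q) is true.
      At w1: \Diamond s requires s at some successor in {w0, w1, w2, w3, w4}.
        s holds at w1, so \Diamond s is true at w1.
      At w1: \Diamond ((q \lor s) \lor q) requires (q \lor s) \lor q at some successor in {w0, w1, w2, w3, w4}.
        (q \lor s) \lor q holds at w1, so \Diamond ((q \lor s) \lor q) is true at w1.
So \Box (\Diamond s \land \Diamond ((q \lor s) \lor q)) is true at w4.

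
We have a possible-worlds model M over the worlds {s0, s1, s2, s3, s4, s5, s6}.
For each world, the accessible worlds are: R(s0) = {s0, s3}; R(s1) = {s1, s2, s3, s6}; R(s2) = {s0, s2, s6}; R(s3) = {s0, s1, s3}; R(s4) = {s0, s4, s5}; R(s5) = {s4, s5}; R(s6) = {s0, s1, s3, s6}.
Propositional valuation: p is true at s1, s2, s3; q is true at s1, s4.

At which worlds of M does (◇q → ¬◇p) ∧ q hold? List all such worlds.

s4

Let φ = (◇q → ¬◇p) ∧ q. Evaluate φ at each world:
  s0 (successors {s0, s3}): φ is false.
  s1 (successors {s1, s2, s3, s6}): φ is false.
  s2 (successors {s0, s2, s6}): φ is false.
  s3 (successors {s0, s1, s3}): φ is false.
  s4 (successors {s0, s4, s5}): φ is true.
  s5 (successors {s4, s5}): φ is false.
  s6 (successors {s0, s1, s3, s6}): φ is false.
For instance, at s6:
  At s6: ◇q → ¬◇p is false, q is false, so (◇q → ¬◇p) ∧ q is false.
    At s6: ◇q is true, ¬◇p is false, so ◇q → ¬◇p is false.
      At s6: ◇q requires q at some successor in {s0, s1, s3, s6}.
        q holds at s1, so ◇q is true at s6.
      At s6: ◇p is true, so ¬◇p is false.
Satisfying worlds: {s4}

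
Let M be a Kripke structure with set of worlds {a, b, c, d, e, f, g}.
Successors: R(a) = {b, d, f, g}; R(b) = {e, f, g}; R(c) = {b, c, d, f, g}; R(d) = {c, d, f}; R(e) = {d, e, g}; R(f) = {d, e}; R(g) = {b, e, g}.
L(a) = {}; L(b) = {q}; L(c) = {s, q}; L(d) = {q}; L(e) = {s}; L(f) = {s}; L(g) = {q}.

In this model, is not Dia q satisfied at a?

At a: Dia q is true, so not Dia q is false.
  At a: Dia q requires q at some successor in {b, d, f, g}.
    q holds at b, so Dia q is true at a.

No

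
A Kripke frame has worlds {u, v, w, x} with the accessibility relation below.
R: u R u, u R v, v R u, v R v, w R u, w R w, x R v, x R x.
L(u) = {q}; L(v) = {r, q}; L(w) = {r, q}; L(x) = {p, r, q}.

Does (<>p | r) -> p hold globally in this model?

No

Recall that <>ψ holds at a world iff ψ holds at some accessible world.
Let φ = (<>p | r) -> p. Evaluate φ at each world:
  u (successors {u, v}): φ is true.
  v (successors {u, v}): φ is false.
  w (successors {u, w}): φ is false.
  x (successors {v, x}): φ is true.
Detail at v (counterexample):
  At v: <>p | r is true, p is false, so (<>p | r) -> p is false.
    At v: <>p is false, r is true, so <>p | r is true.
      At v: <>p requires p at some successor in {u, v}.
        At u: p is false.
        At v: p is false.
      So <>p is false at v.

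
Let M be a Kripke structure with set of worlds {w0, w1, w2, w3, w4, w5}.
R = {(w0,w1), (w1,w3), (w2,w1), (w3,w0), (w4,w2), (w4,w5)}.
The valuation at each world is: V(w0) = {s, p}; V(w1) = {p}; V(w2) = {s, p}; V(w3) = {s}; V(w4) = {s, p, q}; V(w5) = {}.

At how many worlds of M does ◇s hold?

3

Recall that ◇ψ holds at a world iff ψ holds at some accessible world.
Let φ = ◇s. Evaluate φ at each world:
  w0 (successors {w1}): φ is false.
  w1 (successors {w3}): φ is true.
  w2 (successors {w1}): φ is false.
  w3 (successors {w0}): φ is true.
  w4 (successors {w2, w5}): φ is true.
  w5 (successors ∅): φ is false.
For instance, at w1:
  At w1: ◇s requires s at some successor in {w3}.
    s holds at w3, so ◇s is true at w1.
Satisfying worlds: {w1, w3, w4}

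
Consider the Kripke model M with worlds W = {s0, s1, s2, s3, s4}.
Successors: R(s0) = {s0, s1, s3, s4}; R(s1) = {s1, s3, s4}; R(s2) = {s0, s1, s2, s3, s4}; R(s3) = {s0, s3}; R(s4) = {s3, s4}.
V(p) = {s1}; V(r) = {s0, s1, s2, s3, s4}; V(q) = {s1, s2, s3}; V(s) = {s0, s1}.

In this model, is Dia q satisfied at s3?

Yes

At s3: Dia q requires q at some successor in {s0, s3}.
  q holds at s3, so Dia q is true at s3.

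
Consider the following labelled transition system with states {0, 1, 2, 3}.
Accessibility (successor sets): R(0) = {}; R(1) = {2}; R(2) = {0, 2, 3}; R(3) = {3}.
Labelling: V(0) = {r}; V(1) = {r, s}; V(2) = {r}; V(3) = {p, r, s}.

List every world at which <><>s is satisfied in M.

Let φ = <><>s. Evaluate φ at each world:
  0 (successors ∅): φ is false.
  1 (successors {2}): φ is true.
  2 (successors {0, 2, 3}): φ is true.
  3 (successors {3}): φ is true.
For instance, at 3:
  At 3: <><>s requires <>s at some successor in {3}.
    <>s holds at 3, so <><>s is true at 3.
      At 3: <>s requires s at some successor in {3}.
        s holds at 3, so <>s is true at 3.
Satisfying worlds: {1, 2, 3}

1, 2, 3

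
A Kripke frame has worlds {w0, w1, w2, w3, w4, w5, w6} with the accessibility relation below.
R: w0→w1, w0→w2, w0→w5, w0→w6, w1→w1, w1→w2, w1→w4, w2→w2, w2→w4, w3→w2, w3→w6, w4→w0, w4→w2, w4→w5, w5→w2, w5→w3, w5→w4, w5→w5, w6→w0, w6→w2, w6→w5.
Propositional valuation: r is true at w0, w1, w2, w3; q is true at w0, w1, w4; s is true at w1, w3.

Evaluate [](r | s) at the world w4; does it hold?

No

At w4: [](r | s) requires r | s at every successor {w0, w2, w5}.
  r | s fails at w5, so [](r | s) is false at w4.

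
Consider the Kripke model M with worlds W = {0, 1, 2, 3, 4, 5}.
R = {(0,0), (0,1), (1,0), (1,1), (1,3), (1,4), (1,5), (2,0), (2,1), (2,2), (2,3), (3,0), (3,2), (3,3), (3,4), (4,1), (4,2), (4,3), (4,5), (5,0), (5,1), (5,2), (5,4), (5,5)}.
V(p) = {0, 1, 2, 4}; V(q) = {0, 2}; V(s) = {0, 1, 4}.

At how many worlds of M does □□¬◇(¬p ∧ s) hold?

6

Recall that □ψ holds at a world iff ψ holds at every accessible world, and ◇ψ holds iff ψ holds at some accessible world.
Let φ = □□¬◇(¬p ∧ s). Evaluate φ at each world:
  0 (successors {0, 1}): φ is true.
  1 (successors {0, 1, 3, 4, 5}): φ is true.
  2 (successors {0, 1, 2, 3}): φ is true.
  3 (successors {0, 2, 3, 4}): φ is true.
  4 (successors {1, 2, 3, 5}): φ is true.
  5 (successors {0, 1, 2, 4, 5}): φ is true.
For instance, at 3:
  At 3: □□¬◇(¬p ∧ s) requires □¬◇(¬p ∧ s) at every successor {0, 2, 3, 4}.
    At 0: □¬◇(¬p ∧ s) is true.
    At 2: □¬◇(¬p ∧ s) is true.
    At 3: □¬◇(¬p ∧ s) is true.
    At 4: □¬◇(¬p ∧ s) is true.
  So □□¬◇(¬p ∧ s) is true at 3.
Satisfying worlds: {0, 1, 2, 3, 4, 5}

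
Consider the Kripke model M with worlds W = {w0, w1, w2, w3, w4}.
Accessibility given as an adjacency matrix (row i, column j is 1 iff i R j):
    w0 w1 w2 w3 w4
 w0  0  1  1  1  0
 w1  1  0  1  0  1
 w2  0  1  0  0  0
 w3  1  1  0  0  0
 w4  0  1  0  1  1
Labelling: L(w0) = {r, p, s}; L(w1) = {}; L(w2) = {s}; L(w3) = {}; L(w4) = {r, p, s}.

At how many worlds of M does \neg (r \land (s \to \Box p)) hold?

5

Recall that \Box ψ holds at a world iff ψ holds at every accessible world, and \Diamond ψ holds iff ψ holds at some accessible world.
Let φ = \neg (r \land (s \to \Box p)). Evaluate φ at each world:
  w0 (successors {w1, w2, w3}): φ is true.
  w1 (successors {w0, w2, w4}): φ is true.
  w2 (successors {w1}): φ is true.
  w3 (successors {w0, w1}): φ is true.
  w4 (successors {w1, w3, w4}): φ is true.
For instance, at w0:
  At w0: r \land (s \to \Box p) is false, so \neg (r \land (s \to \Box p)) is true.
    At w0: r is true, s \to \Box p is false, so r \land (s \to \Box p) is false.
      At w0: s is true, \Box p is false, so s \to \Box p is false.
Satisfying worlds: {w0, w1, w2, w3, w4}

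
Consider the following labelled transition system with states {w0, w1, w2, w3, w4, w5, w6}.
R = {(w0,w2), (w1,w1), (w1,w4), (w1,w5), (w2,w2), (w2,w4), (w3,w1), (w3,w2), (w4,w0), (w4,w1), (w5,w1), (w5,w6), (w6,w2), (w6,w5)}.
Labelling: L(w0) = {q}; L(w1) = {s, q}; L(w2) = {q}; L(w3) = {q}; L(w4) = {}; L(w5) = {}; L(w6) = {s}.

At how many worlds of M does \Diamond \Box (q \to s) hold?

5

Recall that \Box ψ holds at a world iff ψ holds at every accessible world, and \Diamond ψ holds iff ψ holds at some accessible world.
Let φ = \Diamond \Box (q \to s). Evaluate φ at each world:
  w0 (successors {w2}): φ is false.
  w1 (successors {w1, w4, w5}): φ is true.
  w2 (successors {w2, w4}): φ is false.
  w3 (successors {w1, w2}): φ is true.
  w4 (successors {w0, w1}): φ is true.
  w5 (successors {w1, w6}): φ is true.
  w6 (successors {w2, w5}): φ is true.
For instance, at w6:
  At w6: \Diamond \Box (q \to s) requires \Box (q \to s) at some successor in {w2, w5}.
    \Box (q \to s) holds at w5, so \Diamond \Box (q \to s) is true at w6.
      At w5: \Box (q \to s) requires q \to s at every successor {w1, w6}.
        At w1: q \to s is true.
        At w6: q \to s is true.
      So \Box (q \to s) is true at w5.
Satisfying worlds: {w1, w3, w4, w5, w6}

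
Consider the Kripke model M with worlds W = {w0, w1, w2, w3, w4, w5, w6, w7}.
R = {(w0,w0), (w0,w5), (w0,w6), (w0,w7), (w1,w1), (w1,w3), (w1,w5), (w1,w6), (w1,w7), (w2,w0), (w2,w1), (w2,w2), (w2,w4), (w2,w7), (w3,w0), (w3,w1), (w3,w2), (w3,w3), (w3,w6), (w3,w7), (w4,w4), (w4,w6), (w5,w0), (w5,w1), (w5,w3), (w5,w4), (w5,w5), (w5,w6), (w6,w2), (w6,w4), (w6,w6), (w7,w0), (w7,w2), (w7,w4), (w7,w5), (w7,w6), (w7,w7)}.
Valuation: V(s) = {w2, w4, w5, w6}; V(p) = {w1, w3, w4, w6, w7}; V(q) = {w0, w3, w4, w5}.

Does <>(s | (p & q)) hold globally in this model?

Yes

Recall that <>ψ holds at a world iff ψ holds at some accessible world.
Let φ = <>(s | (p & q)). Evaluate φ at each world:
  w0 (successors {w0, w5, w6, w7}): φ is true.
  w1 (successors {w1, w3, w5, w6, w7}): φ is true.
  w2 (successors {w0, w1, w2, w4, w7}): φ is true.
  w3 (successors {w0, w1, w2, w3, w6, w7}): φ is true.
  w4 (successors {w4, w6}): φ is true.
  w5 (successors {w0, w1, w3, w4, w5, w6}): φ is true.
  w6 (successors {w2, w4, w6}): φ is true.
  w7 (successors {w0, w2, w4, w5, w6, w7}): φ is true.
For instance, at w4:
  At w4: <>(s | (p & q)) requires s | (p & q) at some successor in {w4, w6}.
    s | (p & q) holds at w4, so <>(s | (p & q)) is true at w4.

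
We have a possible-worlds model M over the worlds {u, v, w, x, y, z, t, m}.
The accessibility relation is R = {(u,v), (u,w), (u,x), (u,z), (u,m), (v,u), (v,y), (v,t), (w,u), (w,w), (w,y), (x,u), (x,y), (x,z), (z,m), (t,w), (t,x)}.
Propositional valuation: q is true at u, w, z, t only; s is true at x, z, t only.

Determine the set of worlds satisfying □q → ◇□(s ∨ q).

u, v, w, x, z, t

Let φ = □q → ◇□(s ∨ q). Evaluate φ at each world:
  u (successors {v, w, x, z, m}): φ is true.
  v (successors {u, y, t}): φ is true.
  w (successors {u, w, y}): φ is true.
  x (successors {u, y, z}): φ is true.
  y (successors ∅): φ is false.
  z (successors {m}): φ is true.
  t (successors {w, x}): φ is true.
  m (successors ∅): φ is false.
For instance, at w:
  At w: □q is false, ◇□(s ∨ q) is true, so □q → ◇□(s ∨ q) is true.
    At w: □q requires q at every successor {u, w, y}.
      q fails at y, so □q is false at w.
    At w: ◇□(s ∨ q) requires □(s ∨ q) at some successor in {u, w, y}.
      □(s ∨ q) holds at y, so ◇□(s ∨ q) is true at w.
Satisfying worlds: {u, v, w, x, z, t}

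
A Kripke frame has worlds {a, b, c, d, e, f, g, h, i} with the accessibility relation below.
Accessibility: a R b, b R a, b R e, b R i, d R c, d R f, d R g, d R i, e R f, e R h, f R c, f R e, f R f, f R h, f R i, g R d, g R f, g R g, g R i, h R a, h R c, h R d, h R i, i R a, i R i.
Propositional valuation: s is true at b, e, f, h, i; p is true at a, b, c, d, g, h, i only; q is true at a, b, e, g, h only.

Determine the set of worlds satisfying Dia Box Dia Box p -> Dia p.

a, b, c, d, e, f, g, h, i

Let φ = Dia Box Dia Box p -> Dia p. Evaluate φ at each world:
  a (successors {b}): φ is true.
  b (successors {a, e, i}): φ is true.
  c (successors ∅): φ is true.
  d (successors {c, f, g, i}): φ is true.
  e (successors {f, h}): φ is true.
  f (successors {c, e, f, h, i}): φ is true.
  g (successors {d, f, g, i}): φ is true.
  h (successors {a, c, d, i}): φ is true.
  i (successors {a, i}): φ is true.
For instance, at e:
  At e: Dia Box Dia Box p is false, Dia p is true, so Dia Box Dia Box p -> Dia p is true.
    At e: Dia Box Dia Box p requires Box Dia Box p at some successor in {f, h}.
      At f: Box Dia Box p is false.
      At h: Box Dia Box p is false.
    So Dia Box Dia Box p is false at e.
    At e: Dia p requires p at some successor in {f, h}.
      p holds at h, so Dia p is true at e.
Satisfying worlds: {a, b, c, d, e, f, g, h, i}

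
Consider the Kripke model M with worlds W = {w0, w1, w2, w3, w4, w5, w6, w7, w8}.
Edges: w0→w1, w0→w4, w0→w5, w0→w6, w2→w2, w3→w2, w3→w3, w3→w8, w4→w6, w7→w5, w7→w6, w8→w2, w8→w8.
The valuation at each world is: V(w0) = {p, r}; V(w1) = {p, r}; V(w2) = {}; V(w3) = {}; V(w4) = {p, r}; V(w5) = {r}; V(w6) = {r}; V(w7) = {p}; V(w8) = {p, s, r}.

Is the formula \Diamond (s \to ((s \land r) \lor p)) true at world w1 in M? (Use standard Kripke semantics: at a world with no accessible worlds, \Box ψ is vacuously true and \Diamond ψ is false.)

Recall that \Diamond ψ holds at a world iff ψ holds at some accessible world.
At w1: no accessible worlds, so \Diamond (s \to ((s \land r) \lor p)) is false.

No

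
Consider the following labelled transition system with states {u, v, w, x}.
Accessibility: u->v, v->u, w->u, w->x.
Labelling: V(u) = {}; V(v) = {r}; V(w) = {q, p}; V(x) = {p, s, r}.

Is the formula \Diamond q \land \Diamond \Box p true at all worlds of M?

Let φ = \Diamond q \land \Diamond \Box p. Evaluate φ at each world:
  u (successors {v}): φ is false.
  v (successors {u}): φ is false.
  w (successors {u, x}): φ is false.
  x (successors ∅): φ is false.
Detail at u (counterexample):
  At u: \Diamond q is false, \Diamond \Box p is false, so \Diamond q \land \Diamond \Box p is false.
    At u: \Diamond q requires q at some successor in {v}.
      At v: q is false.
    So \Diamond q is false at u.
    At u: \Diamond \Box p requires \Box p at some successor in {v}.
      At v: \Box p is false.
    So \Diamond \Box p is false at u.

No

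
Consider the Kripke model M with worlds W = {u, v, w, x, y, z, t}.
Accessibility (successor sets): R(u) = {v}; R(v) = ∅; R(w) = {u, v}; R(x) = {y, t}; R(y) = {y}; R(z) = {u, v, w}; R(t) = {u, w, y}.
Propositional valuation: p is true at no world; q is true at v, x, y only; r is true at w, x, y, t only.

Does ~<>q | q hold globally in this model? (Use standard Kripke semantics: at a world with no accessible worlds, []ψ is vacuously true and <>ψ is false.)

Let φ = ~<>q | q. Evaluate φ at each world:
  u (successors {v}): φ is false.
  v (successors ∅): φ is true.
  w (successors {u, v}): φ is false.
  x (successors {y, t}): φ is true.
  y (successors {y}): φ is true.
  z (successors {u, v, w}): φ is false.
  t (successors {u, w, y}): φ is false.
Detail at u (counterexample):
  At u: ~<>q is false, q is false, so ~<>q | q is false.
    At u: <>q is true, so ~<>q is false.
      At u: <>q requires q at some successor in {v}.
        q holds at v, so <>q is true at u.

No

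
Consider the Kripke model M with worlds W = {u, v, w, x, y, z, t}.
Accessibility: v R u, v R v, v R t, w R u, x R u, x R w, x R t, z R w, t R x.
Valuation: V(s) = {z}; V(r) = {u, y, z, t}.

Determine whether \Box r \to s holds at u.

No

Recall that \Box ψ holds at a world iff ψ holds at every accessible world, and \Diamond ψ holds iff ψ holds at some accessible world.
At u: \Box r is true, s is false, so \Box r \to s is false.
  At u: no accessible worlds, so \Box r holds vacuously.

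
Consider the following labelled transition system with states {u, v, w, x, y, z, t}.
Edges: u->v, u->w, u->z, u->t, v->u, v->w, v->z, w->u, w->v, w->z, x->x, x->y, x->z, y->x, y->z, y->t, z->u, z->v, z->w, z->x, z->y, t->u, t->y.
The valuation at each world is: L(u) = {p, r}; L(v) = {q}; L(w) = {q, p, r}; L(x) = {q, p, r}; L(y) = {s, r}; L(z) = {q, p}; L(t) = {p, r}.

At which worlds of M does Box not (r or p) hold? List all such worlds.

none

Let φ = Box not (r or p). Evaluate φ at each world:
  u (successors {v, w, z, t}): φ is false.
  v (successors {u, w, z}): φ is false.
  w (successors {u, v, z}): φ is false.
  x (successors {x, y, z}): φ is false.
  y (successors {x, z, t}): φ is false.
  z (successors {u, v, w, x, y}): φ is false.
  t (successors {u, y}): φ is false.
For instance, at y:
  At y: Box not (r or p) requires not (r or p) at every successor {x, z, t}.
    not (r or p) fails at x, so Box not (r or p) is false at y.
Satisfying worlds: none.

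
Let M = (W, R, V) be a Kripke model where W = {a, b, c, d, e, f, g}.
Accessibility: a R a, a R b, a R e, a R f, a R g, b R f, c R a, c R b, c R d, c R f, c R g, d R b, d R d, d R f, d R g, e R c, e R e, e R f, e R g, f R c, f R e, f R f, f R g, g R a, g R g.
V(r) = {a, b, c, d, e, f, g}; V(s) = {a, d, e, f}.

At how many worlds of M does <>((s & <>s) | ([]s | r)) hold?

Let φ = <>((s & <>s) | ([]s | r)). Evaluate φ at each world:
  a (successors {a, b, e, f, g}): φ is true.
  b (successors {f}): φ is true.
  c (successors {a, b, d, f, g}): φ is true.
  d (successors {b, d, f, g}): φ is true.
  e (successors {c, e, f, g}): φ is true.
  f (successors {c, e, f, g}): φ is true.
  g (successors {a, g}): φ is true.
For instance, at d:
  At d: <>((s & <>s) | ([]s | r)) requires (s & <>s) | ([]s | r) at some successor in {b, d, f, g}.
    (s & <>s) | ([]s | r) holds at b, so <>((s & <>s) | ([]s | r)) is true at d.
      At b: s & <>s is false, []s | r is true, so (s & <>s) | ([]s | r) is true.
Satisfying worlds: {a, b, c, d, e, f, g}

7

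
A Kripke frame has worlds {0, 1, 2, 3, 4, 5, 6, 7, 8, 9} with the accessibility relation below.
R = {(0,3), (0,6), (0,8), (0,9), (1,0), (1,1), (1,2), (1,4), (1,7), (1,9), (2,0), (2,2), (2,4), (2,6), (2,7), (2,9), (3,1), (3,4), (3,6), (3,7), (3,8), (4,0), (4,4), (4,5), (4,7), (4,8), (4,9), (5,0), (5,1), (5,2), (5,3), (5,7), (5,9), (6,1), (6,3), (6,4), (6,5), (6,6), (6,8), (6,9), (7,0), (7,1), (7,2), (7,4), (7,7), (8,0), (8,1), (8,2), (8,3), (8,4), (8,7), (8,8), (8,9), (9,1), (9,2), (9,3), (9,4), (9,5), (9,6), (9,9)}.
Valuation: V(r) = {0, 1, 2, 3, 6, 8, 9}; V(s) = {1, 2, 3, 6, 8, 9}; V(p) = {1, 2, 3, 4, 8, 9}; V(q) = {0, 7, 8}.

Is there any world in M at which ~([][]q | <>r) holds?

No

Let φ = ~([][]q | <>r). Evaluate φ at each world:
  0 (successors {3, 6, 8, 9}): φ is false.
  1 (successors {0, 1, 2, 4, 7, 9}): φ is false.
  2 (successors {0, 2, 4, 6, 7, 9}): φ is false.
  3 (successors {1, 4, 6, 7, 8}): φ is false.
  4 (successors {0, 4, 5, 7, 8, 9}): φ is false.
  5 (successors {0, 1, 2, 3, 7, 9}): φ is false.
  6 (successors {1, 3, 4, 5, 6, 8, 9}): φ is false.
  7 (successors {0, 1, 2, 4, 7}): φ is false.
  8 (successors {0, 1, 2, 3, 4, 7, 8, 9}): φ is false.
  9 (successors {1, 2, 3, 4, 5, 6, 9}): φ is false.
For instance, at 1:
  At 1: [][]q | <>r is true, so ~([][]q | <>r) is false.
    At 1: [][]q is false, <>r is true, so [][]q | <>r is true.
      At 1: [][]q requires []q at every successor {0, 1, 2, 4, 7, 9}.
        []q fails at 0, so [][]q is false at 1.
      At 1: <>r requires r at some successor in {0, 1, 2, 4, 7, 9}.
        r holds at 0, so <>r is true at 1.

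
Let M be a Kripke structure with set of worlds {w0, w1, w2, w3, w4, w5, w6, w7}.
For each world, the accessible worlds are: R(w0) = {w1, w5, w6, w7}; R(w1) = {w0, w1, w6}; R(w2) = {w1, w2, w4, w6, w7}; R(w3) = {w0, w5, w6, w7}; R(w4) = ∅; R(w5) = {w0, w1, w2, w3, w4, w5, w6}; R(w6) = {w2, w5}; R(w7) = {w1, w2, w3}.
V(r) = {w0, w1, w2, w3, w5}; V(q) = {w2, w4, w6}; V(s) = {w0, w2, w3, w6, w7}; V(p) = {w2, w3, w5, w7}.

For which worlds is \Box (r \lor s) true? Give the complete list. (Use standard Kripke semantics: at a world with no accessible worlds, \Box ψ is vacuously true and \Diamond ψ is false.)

Let φ = \Box (r \lor s). Evaluate φ at each world:
  w0 (successors {w1, w5, w6, w7}): φ is true.
  w1 (successors {w0, w1, w6}): φ is true.
  w2 (successors {w1, w2, w4, w6, w7}): φ is false.
  w3 (successors {w0, w5, w6, w7}): φ is true.
  w4 (successors ∅): φ is true.
  w5 (successors {w0, w1, w2, w3, w4, w5, w6}): φ is false.
  w6 (successors {w2, w5}): φ is true.
  w7 (successors {w1, w2, w3}): φ is true.
For instance, at w5:
  At w5: \Box (r \lor s) requires r \lor s at every successor {w0, w1, w2, w3, w4, w5, w6}.
    r \lor s fails at w4, so \Box (r \lor s) is false at w5.
Satisfying worlds: {w0, w1, w3, w4, w6, w7}

w0, w1, w3, w4, w6, w7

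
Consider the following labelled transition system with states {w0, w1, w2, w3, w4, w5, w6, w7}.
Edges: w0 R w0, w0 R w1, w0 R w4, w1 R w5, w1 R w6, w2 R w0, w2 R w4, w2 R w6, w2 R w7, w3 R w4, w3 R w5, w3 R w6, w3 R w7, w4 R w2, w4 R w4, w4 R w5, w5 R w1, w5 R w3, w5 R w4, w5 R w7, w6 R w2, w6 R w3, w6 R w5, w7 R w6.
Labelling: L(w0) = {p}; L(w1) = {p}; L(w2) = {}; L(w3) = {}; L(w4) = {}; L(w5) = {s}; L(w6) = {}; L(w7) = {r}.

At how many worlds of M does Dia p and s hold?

1

Recall that Dia ψ holds at a world iff ψ holds at some accessible world.
Let φ = Dia p and s. Evaluate φ at each world:
  w0 (successors {w0, w1, w4}): φ is false.
  w1 (successors {w5, w6}): φ is false.
  w2 (successors {w0, w4, w6, w7}): φ is false.
  w3 (successors {w4, w5, w6, w7}): φ is false.
  w4 (successors {w2, w4, w5}): φ is false.
  w5 (successors {w1, w3, w4, w7}): φ is true.
  w6 (successors {w2, w3, w5}): φ is false.
  w7 (successors {w6}): φ is false.
For instance, at w2:
  At w2: Dia p is true, s is false, so Dia p and s is false.
    At w2: Dia p requires p at some successor in {w0, w4, w6, w7}.
      p holds at w0, so Dia p is true at w2.
Satisfying worlds: {w5}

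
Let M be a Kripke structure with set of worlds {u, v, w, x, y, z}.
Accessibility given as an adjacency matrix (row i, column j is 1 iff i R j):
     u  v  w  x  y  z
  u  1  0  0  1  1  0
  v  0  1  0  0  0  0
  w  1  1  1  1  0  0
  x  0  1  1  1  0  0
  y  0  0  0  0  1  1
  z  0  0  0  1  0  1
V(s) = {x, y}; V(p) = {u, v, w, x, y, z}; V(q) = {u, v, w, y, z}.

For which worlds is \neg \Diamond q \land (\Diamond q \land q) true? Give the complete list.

none

Let φ = \neg \Diamond q \land (\Diamond q \land q). Evaluate φ at each world:
  u (successors {u, x, y}): φ is false.
  v (successors {v}): φ is false.
  w (successors {u, v, w, x}): φ is false.
  x (successors {v, w, x}): φ is false.
  y (successors {y, z}): φ is false.
  z (successors {x, z}): φ is false.
For instance, at u:
  At u: \neg \Diamond q is false, \Diamond q \land q is true, so \neg \Diamond q \land (\Diamond q \land q) is false.
    At u: \Diamond q is true, so \neg \Diamond q is false.
      At u: \Diamond q requires q at some successor in {u, x, y}.
        q holds at u, so \Diamond q is true at u.
    At u: \Diamond q is true, q is true, so \Diamond q \land q is true.
      At u: \Diamond q requires q at some successor in {u, x, y}.
        q holds at u, so \Diamond q is true at u.
Satisfying worlds: none.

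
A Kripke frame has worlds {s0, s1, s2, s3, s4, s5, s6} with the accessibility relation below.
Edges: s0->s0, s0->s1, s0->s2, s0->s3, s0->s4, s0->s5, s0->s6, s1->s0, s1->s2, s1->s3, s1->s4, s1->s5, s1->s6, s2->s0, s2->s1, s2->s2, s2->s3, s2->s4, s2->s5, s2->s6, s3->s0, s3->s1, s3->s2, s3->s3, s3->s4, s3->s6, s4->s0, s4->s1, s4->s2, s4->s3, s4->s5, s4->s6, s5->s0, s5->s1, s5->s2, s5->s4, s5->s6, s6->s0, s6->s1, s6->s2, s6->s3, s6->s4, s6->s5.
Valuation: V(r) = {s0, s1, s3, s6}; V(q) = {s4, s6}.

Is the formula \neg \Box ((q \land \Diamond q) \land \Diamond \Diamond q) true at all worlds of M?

Yes

Let φ = \neg \Box ((q \land \Diamond q) \land \Diamond \Diamond q). Evaluate φ at each world:
  s0 (successors {s0, s1, s2, s3, s4, s5, s6}): φ is true.
  s1 (successors {s0, s2, s3, s4, s5, s6}): φ is true.
  s2 (successors {s0, s1, s2, s3, s4, s5, s6}): φ is true.
  s3 (successors {s0, s1, s2, s3, s4, s6}): φ is true.
  s4 (successors {s0, s1, s2, s3, s5, s6}): φ is true.
  s5 (successors {s0, s1, s2, s4, s6}): φ is true.
  s6 (successors {s0, s1, s2, s3, s4, s5}): φ is true.
For instance, at s1:
  At s1: \Box ((q \land \Diamond q) \land \Diamond \Diamond q) is false, so \neg \Box ((q \land \Diamond q) \land \Diamond \Diamond q) is true.
    At s1: \Box ((q \land \Diamond q) \land \Diamond \Diamond q) requires (q \land \Diamond q) \land \Diamond \Diamond q at every successor {s0, s2, s3, s4, s5, s6}.
      (q \land \Diamond q) \land \Diamond \Diamond q fails at s0, so \Box ((q \land \Diamond q) \land \Diamond \Diamond q) is false at s1.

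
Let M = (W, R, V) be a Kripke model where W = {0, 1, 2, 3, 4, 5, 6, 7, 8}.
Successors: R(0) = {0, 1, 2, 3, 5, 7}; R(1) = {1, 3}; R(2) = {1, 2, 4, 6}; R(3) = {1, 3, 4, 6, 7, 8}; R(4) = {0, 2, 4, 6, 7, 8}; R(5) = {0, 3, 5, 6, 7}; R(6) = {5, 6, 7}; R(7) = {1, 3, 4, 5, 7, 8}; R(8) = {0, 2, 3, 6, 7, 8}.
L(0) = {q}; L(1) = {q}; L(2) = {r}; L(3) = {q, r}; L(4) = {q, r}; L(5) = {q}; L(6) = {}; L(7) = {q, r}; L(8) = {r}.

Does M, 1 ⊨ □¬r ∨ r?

At 1: □¬r is false, r is false, so □¬r ∨ r is false.
  At 1: □¬r requires ¬r at every successor {1, 3}.
    ¬r fails at 3, so □¬r is false at 1.

No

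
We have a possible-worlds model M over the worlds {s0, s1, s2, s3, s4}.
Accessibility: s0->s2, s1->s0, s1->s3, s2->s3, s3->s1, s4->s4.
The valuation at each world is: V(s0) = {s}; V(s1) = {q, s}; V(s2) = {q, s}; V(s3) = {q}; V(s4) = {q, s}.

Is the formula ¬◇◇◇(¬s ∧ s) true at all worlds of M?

Yes

Let φ = ¬◇◇◇(¬s ∧ s). Evaluate φ at each world:
  s0 (successors {s2}): φ is true.
  s1 (successors {s0, s3}): φ is true.
  s2 (successors {s3}): φ is true.
  s3 (successors {s1}): φ is true.
  s4 (successors {s4}): φ is true.
For instance, at s4:
  At s4: ◇◇◇(¬s ∧ s) is false, so ¬◇◇◇(¬s ∧ s) is true.
    At s4: ◇◇◇(¬s ∧ s) requires ◇◇(¬s ∧ s) at some successor in {s4}.
      At s4: ◇◇(¬s ∧ s) is false.
    So ◇◇◇(¬s ∧ s) is false at s4.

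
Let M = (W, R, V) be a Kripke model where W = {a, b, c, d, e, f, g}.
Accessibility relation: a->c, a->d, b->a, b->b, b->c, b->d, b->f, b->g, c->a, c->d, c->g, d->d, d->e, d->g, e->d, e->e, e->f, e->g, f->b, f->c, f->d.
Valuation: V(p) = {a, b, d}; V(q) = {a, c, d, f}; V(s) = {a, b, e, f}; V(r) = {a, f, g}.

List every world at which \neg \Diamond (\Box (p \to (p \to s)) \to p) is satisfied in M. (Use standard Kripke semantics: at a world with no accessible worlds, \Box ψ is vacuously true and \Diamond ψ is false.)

Recall that \Box ψ holds at a world iff ψ holds at every accessible world, and \Diamond ψ holds iff ψ holds at some accessible world.
Let φ = \neg \Diamond (\Box (p \to (p \to s)) \to p). Evaluate φ at each world:
  a (successors {c, d}): φ is false.
  b (successors {a, b, c, d, f, g}): φ is false.
  c (successors {a, d, g}): φ is false.
  d (successors {d, e, g}): φ is false.
  e (successors {d, e, f, g}): φ is false.
  f (successors {b, c, d}): φ is false.
  g (successors ∅): φ is true.
For instance, at b:
  At b: \Diamond (\Box (p \to (p \to s)) \to p) is true, so \neg \Diamond (\Box (p \to (p \to s)) \to p) is false.
    At b: \Diamond (\Box (p \to (p \to s)) \to p) requires \Box (p \to (p \to s)) \to p at some successor in {a, b, c, d, f, g}.
      \Box (p \to (p \to s)) \to p holds at a, so \Diamond (\Box (p \to (p \to s)) \to p) is true at b.
Satisfying worlds: {g}

g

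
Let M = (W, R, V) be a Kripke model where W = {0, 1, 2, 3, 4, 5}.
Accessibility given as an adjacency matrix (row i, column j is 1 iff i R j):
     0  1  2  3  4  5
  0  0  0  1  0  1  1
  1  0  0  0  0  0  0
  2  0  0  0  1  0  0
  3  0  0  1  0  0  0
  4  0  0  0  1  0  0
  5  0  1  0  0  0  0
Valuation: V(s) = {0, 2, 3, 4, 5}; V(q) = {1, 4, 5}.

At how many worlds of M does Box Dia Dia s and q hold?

Let φ = Box Dia Dia s and q. Evaluate φ at each world:
  0 (successors {2, 4, 5}): φ is false.
  1 (successors ∅): φ is true.
  2 (successors {3}): φ is false.
  3 (successors {2}): φ is false.
  4 (successors {3}): φ is true.
  5 (successors {1}): φ is false.
For instance, at 5:
  At 5: Box Dia Dia s is false, q is true, so Box Dia Dia s and q is false.
    At 5: Box Dia Dia s requires Dia Dia s at every successor {1}.
      Dia Dia s fails at 1, so Box Dia Dia s is false at 5.
Satisfying worlds: {1, 4}

2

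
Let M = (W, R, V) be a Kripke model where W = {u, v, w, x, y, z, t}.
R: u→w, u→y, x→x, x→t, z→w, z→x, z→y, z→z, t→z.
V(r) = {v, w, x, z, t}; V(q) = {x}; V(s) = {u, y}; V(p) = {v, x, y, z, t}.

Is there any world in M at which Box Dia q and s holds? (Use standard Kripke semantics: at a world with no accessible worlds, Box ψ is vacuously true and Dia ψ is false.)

Let φ = Box Dia q and s. Evaluate φ at each world:
  u (successors {w, y}): φ is false.
  v (successors ∅): φ is false.
  w (successors ∅): φ is false.
  x (successors {x, t}): φ is false.
  y (successors ∅): φ is true.
  z (successors {w, x, y, z}): φ is false.
  t (successors {z}): φ is false.
Detail at y (witness):
  At y: Box Dia q is true, s is true, so Box Dia q and s is true.
    At y: no accessible worlds, so Box Dia q holds vacuously.

Yes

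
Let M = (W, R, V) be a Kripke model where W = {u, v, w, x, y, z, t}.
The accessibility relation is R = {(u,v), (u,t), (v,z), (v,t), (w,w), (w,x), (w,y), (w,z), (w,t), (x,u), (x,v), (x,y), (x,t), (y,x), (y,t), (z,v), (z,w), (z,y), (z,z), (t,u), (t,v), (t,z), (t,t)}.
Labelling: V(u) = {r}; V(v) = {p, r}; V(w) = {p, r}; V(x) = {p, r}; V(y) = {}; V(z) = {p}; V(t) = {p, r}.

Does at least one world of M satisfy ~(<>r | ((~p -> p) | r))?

No

Recall that <>ψ holds at a world iff ψ holds at some accessible world.
Let φ = ~(<>r | ((~p -> p) | r)). Evaluate φ at each world:
  u (successors {v, t}): φ is false.
  v (successors {z, t}): φ is false.
  w (successors {w, x, y, z, t}): φ is false.
  x (successors {u, v, y, t}): φ is false.
  y (successors {x, t}): φ is false.
  z (successors {v, w, y, z}): φ is false.
  t (successors {u, v, z, t}): φ is false.
For instance, at w:
  At w: <>r | ((~p -> p) | r) is true, so ~(<>r | ((~p -> p) | r)) is false.
    At w: <>r is true, (~p -> p) | r is true, so <>r | ((~p -> p) | r) is true.
      At w: <>r requires r at some successor in {w, x, y, z, t}.
        r holds at w, so <>r is true at w.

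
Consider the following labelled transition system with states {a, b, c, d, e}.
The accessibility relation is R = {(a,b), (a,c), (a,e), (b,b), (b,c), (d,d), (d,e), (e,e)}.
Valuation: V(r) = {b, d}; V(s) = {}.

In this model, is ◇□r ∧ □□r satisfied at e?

No

At e: ◇□r is false, □□r is false, so ◇□r ∧ □□r is false.
  At e: ◇□r requires □r at some successor in {e}.
    At e: □r is false.
  So ◇□r is false at e.
  At e: □□r requires □r at every successor {e}.
    □r fails at e, so □□r is false at e.
      At e: □r requires r at every successor {e}.
        r fails at e, so □r is false at e.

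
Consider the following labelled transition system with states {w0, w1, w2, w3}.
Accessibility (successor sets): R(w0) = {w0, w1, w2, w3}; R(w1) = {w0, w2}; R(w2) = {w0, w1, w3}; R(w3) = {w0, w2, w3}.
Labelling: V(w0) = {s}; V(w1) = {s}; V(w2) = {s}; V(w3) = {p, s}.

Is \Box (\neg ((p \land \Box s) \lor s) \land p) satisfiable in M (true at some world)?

Let φ = \Box (\neg ((p \land \Box s) \lor s) \land p). Evaluate φ at each world:
  w0 (successors {w0, w1, w2, w3}): φ is false.
  w1 (successors {w0, w2}): φ is false.
  w2 (successors {w0, w1, w3}): φ is false.
  w3 (successors {w0, w2, w3}): φ is false.
For instance, at w0:
  At w0: \Box (\neg ((p \land \Box s) \lor s) \land p) requires \neg ((p \land \Box s) \lor s) \land p at every successor {w0, w1, w2, w3}.
    \neg ((p \land \Box s) \lor s) \land p fails at w0, so \Box (\neg ((p \land \Box s) \lor s) \land p) is false at w0.
      At w0: \neg ((p \land \Box s) \lor s) is false, p is false, so \neg ((p \land \Box s) \lor s) \land p is false.

No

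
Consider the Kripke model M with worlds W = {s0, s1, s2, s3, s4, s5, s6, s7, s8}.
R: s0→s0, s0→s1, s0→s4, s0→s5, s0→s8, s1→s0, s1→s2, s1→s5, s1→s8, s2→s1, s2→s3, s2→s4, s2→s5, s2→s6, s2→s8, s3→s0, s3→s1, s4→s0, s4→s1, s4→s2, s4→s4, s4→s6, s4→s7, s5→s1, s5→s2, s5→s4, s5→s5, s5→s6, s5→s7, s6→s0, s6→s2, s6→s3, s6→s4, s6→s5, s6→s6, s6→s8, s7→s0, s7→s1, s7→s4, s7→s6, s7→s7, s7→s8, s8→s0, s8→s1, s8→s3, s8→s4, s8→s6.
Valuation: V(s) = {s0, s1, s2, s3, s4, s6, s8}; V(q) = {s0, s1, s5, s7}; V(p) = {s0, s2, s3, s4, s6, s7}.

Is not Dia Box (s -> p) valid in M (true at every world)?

Yes

Recall that Box ψ holds at a world iff ψ holds at every accessible world, and Dia ψ holds iff ψ holds at some accessible world.
Let φ = not Dia Box (s -> p). Evaluate φ at each world:
  s0 (successors {s0, s1, s4, s5, s8}): φ is true.
  s1 (successors {s0, s2, s5, s8}): φ is true.
  s2 (successors {s1, s3, s4, s5, s6, s8}): φ is true.
  s3 (successors {s0, s1}): φ is true.
  s4 (successors {s0, s1, s2, s4, s6, s7}): φ is true.
  s5 (successors {s1, s2, s4, s5, s6, s7}): φ is true.
  s6 (successors {s0, s2, s3, s4, s5, s6, s8}): φ is true.
  s7 (successors {s0, s1, s4, s6, s7, s8}): φ is true.
  s8 (successors {s0, s1, s3, s4, s6}): φ is true.
For instance, at s5:
  At s5: Dia Box (s -> p) is false, so not Dia Box (s -> p) is true.
    At s5: Dia Box (s -> p) requires Box (s -> p) at some successor in {s1, s2, s4, s5, s6, s7}.
      At s1: Box (s -> p) is false.
      At s2: Box (s -> p) is false.
      At s4: Box (s -> p) is false.
      At s5: Box (s -> p) is false.
      At s6: Box (s -> p) is false.
      At s7: Box (s -> p) is false.
    So Dia Box (s -> p) is false at s5.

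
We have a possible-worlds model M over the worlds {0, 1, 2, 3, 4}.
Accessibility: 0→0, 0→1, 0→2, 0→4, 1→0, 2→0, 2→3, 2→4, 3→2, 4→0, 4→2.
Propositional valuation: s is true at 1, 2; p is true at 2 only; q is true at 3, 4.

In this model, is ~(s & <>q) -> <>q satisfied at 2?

At 2: ~(s & <>q) is false, <>q is true, so ~(s & <>q) -> <>q is true.
  At 2: s & <>q is true, so ~(s & <>q) is false.
    At 2: s is true, <>q is true, so s & <>q is true.
      At 2: <>q requires q at some successor in {0, 3, 4}.
        q holds at 3, so <>q is true at 2.
  At 2: <>q requires q at some successor in {0, 3, 4}.
    q holds at 3, so <>q is true at 2.

Yes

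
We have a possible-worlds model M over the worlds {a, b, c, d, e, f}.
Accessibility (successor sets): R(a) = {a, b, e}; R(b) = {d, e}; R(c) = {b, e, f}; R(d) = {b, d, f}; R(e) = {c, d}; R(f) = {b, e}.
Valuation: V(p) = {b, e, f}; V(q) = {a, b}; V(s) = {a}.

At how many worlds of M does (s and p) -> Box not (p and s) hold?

6

Recall that Box ψ holds at a world iff ψ holds at every accessible world, and Dia ψ holds iff ψ holds at some accessible world.
Let φ = (s and p) -> Box not (p and s). Evaluate φ at each world:
  a (successors {a, b, e}): φ is true.
  b (successors {d, e}): φ is true.
  c (successors {b, e, f}): φ is true.
  d (successors {b, d, f}): φ is true.
  e (successors {c, d}): φ is true.
  f (successors {b, e}): φ is true.
For instance, at b:
  At b: s and p is false, Box not (p and s) is true, so (s and p) -> Box not (p and s) is true.
    At b: Box not (p and s) requires not (p and s) at every successor {d, e}.
      At d: not (p and s) is true.
      At e: not (p and s) is true.
    So Box not (p and s) is true at b.
Satisfying worlds: {a, b, c, d, e, f}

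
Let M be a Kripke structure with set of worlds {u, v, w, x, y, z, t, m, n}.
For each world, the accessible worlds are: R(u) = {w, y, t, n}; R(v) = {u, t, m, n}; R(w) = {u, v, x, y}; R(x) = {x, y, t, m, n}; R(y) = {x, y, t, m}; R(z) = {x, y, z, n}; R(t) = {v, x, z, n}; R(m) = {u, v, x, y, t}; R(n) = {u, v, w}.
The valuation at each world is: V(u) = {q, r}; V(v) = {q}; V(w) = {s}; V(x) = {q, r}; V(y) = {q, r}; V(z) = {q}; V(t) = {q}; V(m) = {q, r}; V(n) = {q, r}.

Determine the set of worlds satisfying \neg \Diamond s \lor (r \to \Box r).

v, w, x, y, z, t, m

Recall that \Box ψ holds at a world iff ψ holds at every accessible world, and \Diamond ψ holds iff ψ holds at some accessible world.
Let φ = \neg \Diamond s \lor (r \to \Box r). Evaluate φ at each world:
  u (successors {w, y, t, n}): φ is false.
  v (successors {u, t, m, n}): φ is true.
  w (successors {u, v, x, y}): φ is true.
  x (successors {x, y, t, m, n}): φ is true.
  y (successors {x, y, t, m}): φ is true.
  z (successors {x, y, z, n}): φ is true.
  t (successors {v, x, z, n}): φ is true.
  m (successors {u, v, x, y, t}): φ is true.
  n (successors {u, v, w}): φ is false.
For instance, at n:
  At n: \neg \Diamond s is false, r \to \Box r is false, so \neg \Diamond s \lor (r \to \Box r) is false.
    At n: \Diamond s is true, so \neg \Diamond s is false.
      At n: \Diamond s requires s at some successor in {u, v, w}.
        s holds at w, so \Diamond s is true at n.
    At n: r is true, \Box r is false, so r \to \Box r is false.
      At n: \Box r requires r at every successor {u, v, w}.
        r fails at v, so \Box r is false at n.
Satisfying worlds: {v, w, x, y, z, t, m}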